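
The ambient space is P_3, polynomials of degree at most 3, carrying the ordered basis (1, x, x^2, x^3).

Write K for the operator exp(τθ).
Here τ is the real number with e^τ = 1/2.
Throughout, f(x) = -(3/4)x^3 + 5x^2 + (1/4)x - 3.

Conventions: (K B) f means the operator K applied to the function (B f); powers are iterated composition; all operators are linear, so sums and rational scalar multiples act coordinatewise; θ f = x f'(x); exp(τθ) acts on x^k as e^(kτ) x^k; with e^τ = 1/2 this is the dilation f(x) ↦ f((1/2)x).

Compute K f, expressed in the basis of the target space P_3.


the image equals g(x) = -(3/32)x^3 + (5/4)x^2 + (1/8)x - 3

exp(τθ) x^k = e^(kτ) x^k; with e^τ = 1/2 this sends x^k to (1/2)^k x^k
x ↦ 1/2 x
x^2 ↦ 1/4 x^2
x^3 ↦ 1/8 x^3
applying this coordinatewise to f: exp(τθ) f = -(3/32)x^3 + (5/4)x^2 + (1/8)x - 3


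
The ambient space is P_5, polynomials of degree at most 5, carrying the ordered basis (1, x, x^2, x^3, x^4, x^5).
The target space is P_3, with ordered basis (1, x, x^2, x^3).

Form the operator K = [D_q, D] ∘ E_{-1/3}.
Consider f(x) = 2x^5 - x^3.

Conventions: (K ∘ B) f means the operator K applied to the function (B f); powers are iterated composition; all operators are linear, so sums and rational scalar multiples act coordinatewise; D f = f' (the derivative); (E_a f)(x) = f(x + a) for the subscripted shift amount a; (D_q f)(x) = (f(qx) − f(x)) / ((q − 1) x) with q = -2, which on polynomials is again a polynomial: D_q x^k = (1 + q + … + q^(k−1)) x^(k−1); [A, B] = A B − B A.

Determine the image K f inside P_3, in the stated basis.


the result is g(x) = -138x^3 - 90x^2 - 11x + 7/9

E_{-1/3} f = 2x^5 - (10/3)x^4 + (11/9)x^3 + (7/27)x^2 - (17/81)x + 7/243
D E_{-1/3} f = 10x^4 - (40/3)x^3 + (11/3)x^2 + (14/27)x - 17/81
D_q D E_{-1/3} f = -50x^3 - 40x^2 - (11/3)x + 14/27
D_q E_{-1/3} f = 22x^4 + (50/3)x^3 + (11/3)x^2 - (7/27)x - 17/81
D D_q E_{-1/3} f = 88x^3 + 50x^2 + (22/3)x - 7/27
[D_q, D] E_{-1/3} f = -138x^3 - 90x^2 - 11x + 7/9


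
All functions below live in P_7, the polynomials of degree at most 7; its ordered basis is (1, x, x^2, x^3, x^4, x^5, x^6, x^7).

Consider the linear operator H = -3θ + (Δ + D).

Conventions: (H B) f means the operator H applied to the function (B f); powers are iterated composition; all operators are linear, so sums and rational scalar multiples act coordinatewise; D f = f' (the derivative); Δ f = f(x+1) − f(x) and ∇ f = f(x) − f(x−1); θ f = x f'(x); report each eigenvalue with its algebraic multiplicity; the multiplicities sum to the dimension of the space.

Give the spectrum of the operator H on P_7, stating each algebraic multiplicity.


image of 1: 0
image of x: -3x + 2
image of x^2: -6x^2 + 4x + 1
image of x^3: -9x^3 + 6x^2 + 3x + 1
image of x^4: -12x^4 + 8x^3 + 6x^2 + 4x + 1
image of x^5: -15x^5 + 10x^4 + 10x^3 + 10x^2 + 5x + 1
image of x^6: -18x^6 + 12x^5 + 15x^4 + 20x^3 + 15x^2 + 6x + 1
image of x^7: -21x^7 + 14x^6 + 21x^5 + 35x^4 + 35x^3 + 21x^2 + 7x + 1
the matrix is upper triangular; its diagonal is (0, -3, -6, -9, -12, -15, -18, -21)
for a triangular matrix the eigenvalues are the diagonal entries, with algebraic multiplicity their repetition count

λ = -21 (multiplicity 1), λ = -18 (multiplicity 1), λ = -15 (multiplicity 1), λ = -12 (multiplicity 1), λ = -9 (multiplicity 1), λ = -6 (multiplicity 1), λ = -3 (multiplicity 1), λ = 0 (multiplicity 1)


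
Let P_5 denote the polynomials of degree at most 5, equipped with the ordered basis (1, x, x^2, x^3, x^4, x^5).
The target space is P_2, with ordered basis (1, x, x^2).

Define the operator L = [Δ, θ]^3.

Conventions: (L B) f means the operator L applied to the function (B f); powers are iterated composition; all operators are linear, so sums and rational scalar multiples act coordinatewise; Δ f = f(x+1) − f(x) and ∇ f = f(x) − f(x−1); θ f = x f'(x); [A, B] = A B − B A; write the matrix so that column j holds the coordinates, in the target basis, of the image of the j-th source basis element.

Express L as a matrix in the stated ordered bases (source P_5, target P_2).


image of 1: 0
image of x: 0
image of x^2: 0
image of x^3: 6
image of x^4: 24x + 72
image of x^5: 60x^2 + 360x + 540
each image's coordinates form column j of the matrix

the matrix is [[0, 0, 0, 6, 72, 540]; [0, 0, 0, 0, 24, 360]; [0, 0, 0, 0, 0, 60]] (rows listed top to bottom)


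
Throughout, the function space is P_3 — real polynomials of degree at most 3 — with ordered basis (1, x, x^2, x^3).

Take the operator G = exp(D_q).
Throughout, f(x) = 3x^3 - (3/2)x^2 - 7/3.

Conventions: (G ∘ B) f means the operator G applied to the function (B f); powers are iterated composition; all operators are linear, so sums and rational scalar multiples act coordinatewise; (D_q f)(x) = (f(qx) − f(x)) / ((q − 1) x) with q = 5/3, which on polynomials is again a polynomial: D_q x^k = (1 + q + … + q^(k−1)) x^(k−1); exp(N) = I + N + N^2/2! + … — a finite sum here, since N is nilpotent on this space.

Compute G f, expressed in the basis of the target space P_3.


order-1 term: (49/3)x^2 - 4x
order-2 term: (196/9)x - 2
order-3 term: 196/27
the series for exp(D_q) f terminates at order 3
exp(D_q) f = 3x^3 + (89/6)x^2 + (160/9)x + 79/27

the image equals g(x) = 3x^3 + (89/6)x^2 + (160/9)x + 79/27


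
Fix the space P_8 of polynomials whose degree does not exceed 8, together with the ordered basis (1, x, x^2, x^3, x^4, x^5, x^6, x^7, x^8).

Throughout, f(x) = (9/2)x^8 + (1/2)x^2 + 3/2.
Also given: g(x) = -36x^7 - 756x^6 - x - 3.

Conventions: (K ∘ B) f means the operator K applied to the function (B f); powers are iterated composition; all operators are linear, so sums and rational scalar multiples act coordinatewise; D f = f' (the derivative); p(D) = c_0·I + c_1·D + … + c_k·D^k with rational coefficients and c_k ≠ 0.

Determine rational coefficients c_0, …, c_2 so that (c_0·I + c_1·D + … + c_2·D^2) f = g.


c_0 = 0, c_1 = -1, c_2 = -3

D^0 f = (9/2)x^8 + (1/2)x^2 + 3/2
D^1 f = 36x^7 + x
D^2 f = 252x^6 + 1
matching coefficients of g against c_0 f + c_1 Df + … from the top degree down determines the c_i
solution: c_0 = 0, c_1 = -1, c_2 = -3


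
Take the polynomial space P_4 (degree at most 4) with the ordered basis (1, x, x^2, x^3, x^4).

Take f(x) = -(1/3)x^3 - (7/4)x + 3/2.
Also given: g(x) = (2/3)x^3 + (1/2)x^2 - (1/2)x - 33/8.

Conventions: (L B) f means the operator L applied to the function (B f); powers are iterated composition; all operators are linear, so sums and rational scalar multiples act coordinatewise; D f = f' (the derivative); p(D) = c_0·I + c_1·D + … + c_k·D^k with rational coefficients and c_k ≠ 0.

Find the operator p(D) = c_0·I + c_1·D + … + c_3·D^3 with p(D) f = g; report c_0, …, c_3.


D^0 f = -(1/3)x^3 - (7/4)x + 3/2
D^1 f = -x^2 - 7/4
D^2 f = -2x
D^3 f = -2
matching coefficients of g against c_0 f + c_1 Df + … from the top degree down determines the c_i
solution: c_0 = -2, c_1 = -1/2, c_2 = 2, c_3 = 1

p(D) = -2·I − (1/2)·D + 2·D^2 + D^3, i.e. c_0 = -2, c_1 = -1/2, c_2 = 2, c_3 = 1


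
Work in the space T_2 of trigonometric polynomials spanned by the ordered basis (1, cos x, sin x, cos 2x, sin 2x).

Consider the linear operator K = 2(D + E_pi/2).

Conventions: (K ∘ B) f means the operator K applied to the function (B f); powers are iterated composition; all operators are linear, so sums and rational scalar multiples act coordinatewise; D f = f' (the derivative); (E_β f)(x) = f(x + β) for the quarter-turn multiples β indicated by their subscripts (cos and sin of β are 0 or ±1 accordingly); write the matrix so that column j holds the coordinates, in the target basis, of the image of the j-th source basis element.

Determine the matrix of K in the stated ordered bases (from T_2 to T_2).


image of 1: 2
image of cos x: -4sin x
image of sin x: 4cos x
image of cos 2x: -2cos 2x - 4sin 2x
image of sin 2x: 4cos 2x - 2sin 2x
each image's coordinates form column j of the matrix

the matrix is [[2, 0, 0, 0, 0]; [0, 0, 4, 0, 0]; [0, -4, 0, 0, 0]; [0, 0, 0, -2, 4]; [0, 0, 0, -4, -2]] (rows listed top to bottom)


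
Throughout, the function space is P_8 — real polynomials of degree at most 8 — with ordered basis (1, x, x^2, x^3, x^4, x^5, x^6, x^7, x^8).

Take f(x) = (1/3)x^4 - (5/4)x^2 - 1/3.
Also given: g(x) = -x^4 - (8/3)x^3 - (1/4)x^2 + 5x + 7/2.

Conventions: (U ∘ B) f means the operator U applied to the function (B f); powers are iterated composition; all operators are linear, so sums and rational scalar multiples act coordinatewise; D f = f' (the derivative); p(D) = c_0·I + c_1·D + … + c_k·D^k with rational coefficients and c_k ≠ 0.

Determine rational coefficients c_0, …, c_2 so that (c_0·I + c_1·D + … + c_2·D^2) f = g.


c_0 = -3, c_1 = -2, c_2 = -1

D^0 f = (1/3)x^4 - (5/4)x^2 - 1/3
D^1 f = (4/3)x^3 - (5/2)x
D^2 f = 4x^2 - 5/2
matching coefficients of g against c_0 f + c_1 Df + … from the top degree down determines the c_i
solution: c_0 = -3, c_1 = -2, c_2 = -1


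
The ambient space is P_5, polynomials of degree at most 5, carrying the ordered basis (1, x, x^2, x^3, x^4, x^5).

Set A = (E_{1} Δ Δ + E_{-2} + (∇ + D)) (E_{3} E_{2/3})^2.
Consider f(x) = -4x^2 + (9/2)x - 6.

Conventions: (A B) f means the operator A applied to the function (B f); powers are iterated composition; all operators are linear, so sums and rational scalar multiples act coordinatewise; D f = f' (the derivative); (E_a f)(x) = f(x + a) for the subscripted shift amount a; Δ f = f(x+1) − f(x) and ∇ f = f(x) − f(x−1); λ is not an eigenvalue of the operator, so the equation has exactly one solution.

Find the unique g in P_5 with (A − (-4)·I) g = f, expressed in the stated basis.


write g with unknown coordinates in the stated basis and equate coefficients in (A − (-4)·I) g = f
solving from the highest basis element down gives g = -(4/5)x^2 + (487/150)x + 1291/375
check: A g = -(4/5)x^2 - (1273/150)x - 7414/375
so A g − (-4)·g = -4x^2 + (9/2)x - 6 = f ✓

g(x) = -(4/5)x^2 + (487/150)x + 1291/375


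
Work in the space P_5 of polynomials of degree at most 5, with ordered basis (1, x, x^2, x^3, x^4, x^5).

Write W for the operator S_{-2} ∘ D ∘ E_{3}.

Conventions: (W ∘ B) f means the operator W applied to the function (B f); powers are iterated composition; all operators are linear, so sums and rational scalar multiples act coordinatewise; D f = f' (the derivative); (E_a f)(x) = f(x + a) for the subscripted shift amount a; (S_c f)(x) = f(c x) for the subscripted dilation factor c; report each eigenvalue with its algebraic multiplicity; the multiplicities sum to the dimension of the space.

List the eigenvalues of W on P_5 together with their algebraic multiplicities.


λ = 0 (multiplicity 6)

image of 1: 0
image of x: 1
image of x^2: -4x + 6
image of x^3: 12x^2 - 36x + 27
image of x^4: -32x^3 + 144x^2 - 216x + 108
image of x^5: 80x^4 - 480x^3 + 1080x^2 - 1080x + 405
the matrix is upper triangular; its diagonal is (0, 0, 0, 0, 0, 0)
for a triangular matrix the eigenvalues are the diagonal entries, with algebraic multiplicity their repetition count


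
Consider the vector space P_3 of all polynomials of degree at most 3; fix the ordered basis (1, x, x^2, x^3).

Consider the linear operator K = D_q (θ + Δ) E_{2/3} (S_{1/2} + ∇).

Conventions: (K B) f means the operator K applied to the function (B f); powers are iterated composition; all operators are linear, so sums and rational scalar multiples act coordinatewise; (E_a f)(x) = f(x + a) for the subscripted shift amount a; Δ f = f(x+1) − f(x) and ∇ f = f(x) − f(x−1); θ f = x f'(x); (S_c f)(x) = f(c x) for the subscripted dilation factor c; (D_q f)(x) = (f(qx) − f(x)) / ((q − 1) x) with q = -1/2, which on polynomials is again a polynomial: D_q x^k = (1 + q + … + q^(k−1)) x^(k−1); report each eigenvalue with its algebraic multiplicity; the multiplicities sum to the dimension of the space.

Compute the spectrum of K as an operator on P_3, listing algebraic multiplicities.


image of 1: 0
image of x: 1/2
image of x^2: (1/4)x + 17/6
image of x^3: (9/32)x^2 + (55/16)x + 193/24
the matrix is upper triangular; its diagonal is (0, 0, 0, 0)
for a triangular matrix the eigenvalues are the diagonal entries, with algebraic multiplicity their repetition count

λ = 0 (multiplicity 4)


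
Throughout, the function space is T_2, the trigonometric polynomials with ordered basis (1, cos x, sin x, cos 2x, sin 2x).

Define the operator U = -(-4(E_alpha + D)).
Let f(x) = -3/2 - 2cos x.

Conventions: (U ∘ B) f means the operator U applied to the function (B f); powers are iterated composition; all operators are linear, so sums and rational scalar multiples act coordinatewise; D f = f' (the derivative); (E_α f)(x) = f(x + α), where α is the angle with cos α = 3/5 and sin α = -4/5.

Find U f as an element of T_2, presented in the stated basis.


g(x) = -6 - (24/5)cos x + (8/5)sin x

E_alpha f = -3/2 - (6/5)cos x - (8/5)sin x
D f = 2sin x
(E_alpha + D) f = -3/2 - (6/5)cos x + (2/5)sin x
(-4(E_alpha + D)) f = 6 + (24/5)cos x - (8/5)sin x
(-(-4(E_alpha + D))) f = -6 - (24/5)cos x + (8/5)sin x


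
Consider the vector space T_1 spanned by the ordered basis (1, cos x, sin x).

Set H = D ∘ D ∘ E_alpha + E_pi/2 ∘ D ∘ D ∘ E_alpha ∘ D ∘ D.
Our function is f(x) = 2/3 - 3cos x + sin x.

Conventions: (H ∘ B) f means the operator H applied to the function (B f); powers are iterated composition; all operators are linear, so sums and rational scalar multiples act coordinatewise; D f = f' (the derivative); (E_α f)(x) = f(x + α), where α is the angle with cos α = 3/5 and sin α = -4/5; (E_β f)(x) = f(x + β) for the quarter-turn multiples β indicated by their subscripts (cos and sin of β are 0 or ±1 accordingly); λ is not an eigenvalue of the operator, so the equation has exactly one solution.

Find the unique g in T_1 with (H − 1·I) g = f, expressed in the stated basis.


g(x) = -2/3 + (5/13)cos x - (25/13)sin x

write g with unknown coordinates in the stated basis and equate coefficients in (H − 1·I) g = f
solving from the highest basis element down gives g = -2/3 + (5/13)cos x - (25/13)sin x
check: H g = -(34/13)cos x - (12/13)sin x
so H g − 1·g = 2/3 - 3cos x + sin x = f ✓


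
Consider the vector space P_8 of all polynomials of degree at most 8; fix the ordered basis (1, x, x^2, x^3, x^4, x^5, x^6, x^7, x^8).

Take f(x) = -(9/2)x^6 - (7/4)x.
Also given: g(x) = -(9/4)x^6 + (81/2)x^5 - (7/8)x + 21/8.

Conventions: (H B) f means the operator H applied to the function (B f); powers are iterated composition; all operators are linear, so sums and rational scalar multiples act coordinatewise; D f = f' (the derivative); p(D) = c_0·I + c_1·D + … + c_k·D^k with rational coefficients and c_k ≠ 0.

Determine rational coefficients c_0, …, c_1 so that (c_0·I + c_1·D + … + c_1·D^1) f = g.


D^0 f = -(9/2)x^6 - (7/4)x
D^1 f = -27x^5 - 7/4
matching coefficients of g against c_0 f + c_1 Df + … from the top degree down determines the c_i
solution: c_0 = 1/2, c_1 = -3/2

c_0 = 1/2, c_1 = -3/2


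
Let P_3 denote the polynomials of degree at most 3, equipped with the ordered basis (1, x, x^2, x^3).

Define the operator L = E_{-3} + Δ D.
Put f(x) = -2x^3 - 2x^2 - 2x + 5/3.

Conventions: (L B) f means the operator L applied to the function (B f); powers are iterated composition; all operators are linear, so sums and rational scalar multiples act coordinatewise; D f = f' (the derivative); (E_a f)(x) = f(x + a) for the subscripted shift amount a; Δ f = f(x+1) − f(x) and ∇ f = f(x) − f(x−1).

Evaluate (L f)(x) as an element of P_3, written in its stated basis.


E_{-3} f = -2x^3 + 16x^2 - 44x + 131/3
D f = -6x^2 - 4x - 2
Δ D f = -12x - 10
(E_{-3} + Δ D) f = -2x^3 + 16x^2 - 56x + 101/3

g(x) = -2x^3 + 16x^2 - 56x + 101/3


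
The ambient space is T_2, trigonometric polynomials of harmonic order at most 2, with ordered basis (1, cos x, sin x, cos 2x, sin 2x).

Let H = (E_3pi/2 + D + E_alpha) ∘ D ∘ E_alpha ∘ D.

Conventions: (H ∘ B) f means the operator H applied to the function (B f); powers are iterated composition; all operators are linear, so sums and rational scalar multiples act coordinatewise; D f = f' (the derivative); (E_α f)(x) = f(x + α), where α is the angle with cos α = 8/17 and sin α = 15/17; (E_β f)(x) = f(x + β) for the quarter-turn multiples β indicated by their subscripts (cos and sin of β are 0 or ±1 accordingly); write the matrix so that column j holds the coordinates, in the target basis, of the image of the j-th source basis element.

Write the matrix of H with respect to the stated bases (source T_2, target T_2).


image of 1: 0
image of cos x: (161/289)cos x + (240/289)sin x
image of sin x: -(240/289)cos x + (161/289)sin x
image of cos 2x: (495480/83521)cos 2x - (958792/83521)sin 2x
image of sin 2x: (958792/83521)cos 2x + (495480/83521)sin 2x
each image's coordinates form column j of the matrix

the matrix is [[0, 0, 0, 0, 0]; [0, 161/289, -240/289, 0, 0]; [0, 240/289, 161/289, 0, 0]; [0, 0, 0, 495480/83521, 958792/83521]; [0, 0, 0, -958792/83521, 495480/83521]] (rows listed top to bottom)


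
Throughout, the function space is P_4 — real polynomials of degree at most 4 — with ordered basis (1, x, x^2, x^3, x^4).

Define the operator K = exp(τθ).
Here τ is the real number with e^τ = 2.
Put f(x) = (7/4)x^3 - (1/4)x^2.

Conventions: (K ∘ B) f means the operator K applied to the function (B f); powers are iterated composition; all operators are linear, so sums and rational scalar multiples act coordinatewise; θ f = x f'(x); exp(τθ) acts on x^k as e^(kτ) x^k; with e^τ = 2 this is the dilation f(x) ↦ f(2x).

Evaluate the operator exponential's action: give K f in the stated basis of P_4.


exp(τθ) x^k = e^(kτ) x^k; with e^τ = 2 this sends x^k to 2^k x^k
x^2 ↦ 4 x^2
x^3 ↦ 8 x^3
applying this coordinatewise to f: exp(τθ) f = 14x^3 - x^2

the result is g(x) = 14x^3 - x^2


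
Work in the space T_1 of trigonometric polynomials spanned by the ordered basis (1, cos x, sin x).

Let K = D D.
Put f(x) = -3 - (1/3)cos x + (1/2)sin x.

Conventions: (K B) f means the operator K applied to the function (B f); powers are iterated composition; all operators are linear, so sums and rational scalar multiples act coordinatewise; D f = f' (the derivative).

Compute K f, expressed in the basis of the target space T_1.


D f = (1/2)cos x + (1/3)sin x
D D f = (1/3)cos x - (1/2)sin x

the result is g(x) = (1/3)cos x - (1/2)sin x


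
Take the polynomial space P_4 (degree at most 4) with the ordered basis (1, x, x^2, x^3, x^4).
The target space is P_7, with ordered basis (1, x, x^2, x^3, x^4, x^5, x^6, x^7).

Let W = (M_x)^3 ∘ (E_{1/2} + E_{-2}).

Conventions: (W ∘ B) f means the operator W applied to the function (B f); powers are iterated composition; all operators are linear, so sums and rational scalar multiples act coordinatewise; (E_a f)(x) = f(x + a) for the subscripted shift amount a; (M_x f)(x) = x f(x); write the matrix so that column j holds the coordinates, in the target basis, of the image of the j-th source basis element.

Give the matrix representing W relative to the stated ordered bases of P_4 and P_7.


image of 1: 2x^3
image of x: 2x^4 - (3/2)x^3
image of x^2: 2x^5 - 3x^4 + (17/4)x^3
image of x^3: 2x^6 - (9/2)x^5 + (51/4)x^4 - (63/8)x^3
image of x^4: 2x^7 - 6x^6 + (51/2)x^5 - (63/2)x^4 + (257/16)x^3
each image's coordinates form column j of the matrix

the matrix is [[0, 0, 0, 0, 0]; [0, 0, 0, 0, 0]; [0, 0, 0, 0, 0]; [2, -3/2, 17/4, -63/8, 257/16]; [0, 2, -3, 51/4, -63/2]; [0, 0, 2, -9/2, 51/2]; [0, 0, 0, 2, -6]; [0, 0, 0, 0, 2]] (rows listed top to bottom)


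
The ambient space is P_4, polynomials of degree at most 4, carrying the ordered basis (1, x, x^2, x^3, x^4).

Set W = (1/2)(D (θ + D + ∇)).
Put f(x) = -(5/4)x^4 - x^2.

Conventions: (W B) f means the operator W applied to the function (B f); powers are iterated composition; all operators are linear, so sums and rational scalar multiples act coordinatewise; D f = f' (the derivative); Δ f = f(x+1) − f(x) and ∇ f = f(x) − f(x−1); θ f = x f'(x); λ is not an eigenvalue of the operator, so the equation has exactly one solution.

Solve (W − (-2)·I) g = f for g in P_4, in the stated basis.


g(x) = -(5/8)x^4 + (5/2)x^3 - (19/8)x^2 - 7x + 53/8

write g with unknown coordinates in the stated basis and equate coefficients in (W − (-2)·I) g = f
solving from the highest basis element down gives g = -(5/8)x^4 + (5/2)x^3 - (19/8)x^2 - 7x + 53/8
check: W g = -5x^3 + (15/4)x^2 + 14x - 53/4
so W g − (-2)·g = -(5/4)x^4 - x^2 = f ✓


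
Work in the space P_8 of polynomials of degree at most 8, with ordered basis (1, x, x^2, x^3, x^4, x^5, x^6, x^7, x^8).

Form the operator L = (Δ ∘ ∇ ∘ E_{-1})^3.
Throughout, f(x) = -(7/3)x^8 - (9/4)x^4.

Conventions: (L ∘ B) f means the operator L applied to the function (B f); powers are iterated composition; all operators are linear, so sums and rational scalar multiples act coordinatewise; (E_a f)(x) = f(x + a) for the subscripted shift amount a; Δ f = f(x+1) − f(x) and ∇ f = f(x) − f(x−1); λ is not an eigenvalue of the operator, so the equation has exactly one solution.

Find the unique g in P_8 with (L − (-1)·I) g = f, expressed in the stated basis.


write g with unknown coordinates in the stated basis and equate coefficients in (L − (-1)·I) g = f
solving from the highest basis element down gives g = -(7/3)x^8 - (9/4)x^4 + 47040x^2 - 282240x + 446880
check: L g = -47040x^2 + 282240x - 446880
so L g − (-1)·g = -(7/3)x^8 - (9/4)x^4 = f ✓

g(x) = -(7/3)x^8 - (9/4)x^4 + 47040x^2 - 282240x + 446880


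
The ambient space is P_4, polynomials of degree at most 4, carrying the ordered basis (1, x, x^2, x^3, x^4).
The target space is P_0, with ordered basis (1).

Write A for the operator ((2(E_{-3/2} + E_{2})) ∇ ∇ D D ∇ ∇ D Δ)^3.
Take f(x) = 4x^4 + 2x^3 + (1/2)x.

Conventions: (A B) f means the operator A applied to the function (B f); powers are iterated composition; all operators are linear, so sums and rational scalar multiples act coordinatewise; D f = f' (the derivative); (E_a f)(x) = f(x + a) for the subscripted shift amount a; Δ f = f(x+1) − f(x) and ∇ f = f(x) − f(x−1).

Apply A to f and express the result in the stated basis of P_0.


Δ f = 16x^3 + 30x^2 + 22x + 13/2
D Δ f = 48x^2 + 60x + 22
∇ D Δ f = 96x + 12
∇ ∇ D Δ f = 96
D (∇ ∇ D) Δ f = 0
D D (∇ ∇ D) Δ f = 0
∇ D D (∇ ∇ D) Δ f = 0
∇ ∇ D D (∇ ∇ D) Δ f = 0
E_{-3/2} (∇ ∇ D D ∇ ∇ D) Δ f = 0
E_{2} (∇ ∇ D D ∇ ∇ D) Δ f = 0
(E_{-3/2} + E_{2}) (∇ ∇ D D ∇ ∇ D) Δ f = 0
(2(E_{-3/2} + E_{2})) (∇ ∇ D D ∇ ∇ D) Δ f = 0
Δ ((2(E_{-3/2} + E_{2})) ∇ ∇ D D ∇ ∇ D Δ) f = 0
D Δ ((2(E_{-3/2} + E_{2})) ∇ ∇ D D ∇ ∇ D Δ) f = 0
∇ D Δ ((2(E_{-3/2} + E_{2})) ∇ ∇ D D ∇ ∇ D Δ) f = 0
∇ ∇ D Δ ((2(E_{-3/2} + E_{2})) ∇ ∇ D D ∇ ∇ D Δ) f = 0
D (∇ ∇ D) Δ ((2(E_{-3/2} + E_{2})) ∇ ∇ D D ∇ ∇ D Δ) f = 0
D D (∇ ∇ D) Δ ((2(E_{-3/2} + E_{2})) ∇ ∇ D D ∇ ∇ D Δ) f = 0
∇ D D (∇ ∇ D) Δ ((2(E_{-3/2} + E_{2})) ∇ ∇ D D ∇ ∇ D Δ) f = 0
∇ ∇ D D (∇ ∇ D) Δ ((2(E_{-3/2} + E_{2})) ∇ ∇ D D ∇ ∇ D Δ) f = 0
E_{-3/2} (∇ ∇ D D ∇ ∇ D) Δ ((2(E_{-3/2} + E_{2})) ∇ ∇ D D ∇ ∇ D Δ) f = 0
E_{2} (∇ ∇ D D ∇ ∇ D) Δ ((2(E_{-3/2} + E_{2})) ∇ ∇ D D ∇ ∇ D Δ) f = 0
(E_{-3/2} + E_{2}) (∇ ∇ D D ∇ ∇ D) Δ ((2(E_{-3/2} + E_{2})) ∇ ∇ D D ∇ ∇ D Δ) f = 0
(2(E_{-3/2} + E_{2})) (∇ ∇ D D ∇ ∇ D) Δ ((2(E_{-3/2} + E_{2})) ∇ ∇ D D ∇ ∇ D Δ) f = 0
Δ ((2(E_{-3/2} + E_{2})) ∇ ∇ D D ∇ ∇ D Δ) ((2(E_{-3/2} + E_{2})) ∇ ∇ D D ∇ ∇ D Δ) f = 0
D Δ ((2(E_{-3/2} + E_{2})) ∇ ∇ D D ∇ ∇ D Δ) ((2(E_{-3/2} + E_{2})) ∇ ∇ D D ∇ ∇ D Δ) f = 0
∇ D Δ ((2(E_{-3/2} + E_{2})) ∇ ∇ D D ∇ ∇ D Δ) ((2(E_{-3/2} + E_{2})) ∇ ∇ D D ∇ ∇ D Δ) f = 0
∇ ∇ D Δ ((2(E_{-3/2} + E_{2})) ∇ ∇ D D ∇ ∇ D Δ) ((2(E_{-3/2} + E_{2})) ∇ ∇ D D ∇ ∇ D Δ) f = 0
D (∇ ∇ D) Δ ((2(E_{-3/2} + E_{2})) ∇ ∇ D D ∇ ∇ D Δ) ((2(E_{-3/2} + E_{2})) ∇ ∇ D D ∇ ∇ D Δ) f = 0
D D (∇ ∇ D) Δ ((2(E_{-3/2} + E_{2})) ∇ ∇ D D ∇ ∇ D Δ) ((2(E_{-3/2} + E_{2})) ∇ ∇ D D ∇ ∇ D Δ) f = 0
∇ D D (∇ ∇ D) Δ ((2(E_{-3/2} + E_{2})) ∇ ∇ D D ∇ ∇ D Δ) ((2(E_{-3/2} + E_{2})) ∇ ∇ D D ∇ ∇ D Δ) f = 0
∇ ∇ D D (∇ ∇ D) Δ ((2(E_{-3/2} + E_{2})) ∇ ∇ D D ∇ ∇ D Δ) ((2(E_{-3/2} + E_{2})) ∇ ∇ D D ∇ ∇ D Δ) f = 0
E_{-3/2} (∇ ∇ D D ∇ ∇ D) Δ ((2(E_{-3/2} + E_{2})) ∇ ∇ D D ∇ ∇ D Δ) ((2(E_{-3/2} + E_{2})) ∇ ∇ D D ∇ ∇ D Δ) f = 0
E_{2} (∇ ∇ D D ∇ ∇ D) Δ ((2(E_{-3/2} + E_{2})) ∇ ∇ D D ∇ ∇ D Δ) ((2(E_{-3/2} + E_{2})) ∇ ∇ D D ∇ ∇ D Δ) f = 0
(E_{-3/2} + E_{2}) (∇ ∇ D D ∇ ∇ D) Δ ((2(E_{-3/2} + E_{2})) ∇ ∇ D D ∇ ∇ D Δ) ((2(E_{-3/2} + E_{2})) ∇ ∇ D D ∇ ∇ D Δ) f = 0
(2(E_{-3/2} + E_{2})) (∇ ∇ D D ∇ ∇ D) Δ ((2(E_{-3/2} + E_{2})) ∇ ∇ D D ∇ ∇ D Δ) ((2(E_{-3/2} + E_{2})) ∇ ∇ D D ∇ ∇ D Δ) f = 0

the image equals g(x) = 0


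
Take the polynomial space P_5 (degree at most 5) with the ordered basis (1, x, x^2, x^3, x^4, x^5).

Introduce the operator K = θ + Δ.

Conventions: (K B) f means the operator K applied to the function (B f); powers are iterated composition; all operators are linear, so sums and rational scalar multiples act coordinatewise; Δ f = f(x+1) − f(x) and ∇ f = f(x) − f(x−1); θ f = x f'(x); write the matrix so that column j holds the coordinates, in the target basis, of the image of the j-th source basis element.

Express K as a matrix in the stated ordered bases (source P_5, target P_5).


image of 1: 0
image of x: x + 1
image of x^2: 2x^2 + 2x + 1
image of x^3: 3x^3 + 3x^2 + 3x + 1
image of x^4: 4x^4 + 4x^3 + 6x^2 + 4x + 1
image of x^5: 5x^5 + 5x^4 + 10x^3 + 10x^2 + 5x + 1
each image's coordinates form column j of the matrix

the matrix is [[0, 1, 1, 1, 1, 1]; [0, 1, 2, 3, 4, 5]; [0, 0, 2, 3, 6, 10]; [0, 0, 0, 3, 4, 10]; [0, 0, 0, 0, 4, 5]; [0, 0, 0, 0, 0, 5]] (rows listed top to bottom)


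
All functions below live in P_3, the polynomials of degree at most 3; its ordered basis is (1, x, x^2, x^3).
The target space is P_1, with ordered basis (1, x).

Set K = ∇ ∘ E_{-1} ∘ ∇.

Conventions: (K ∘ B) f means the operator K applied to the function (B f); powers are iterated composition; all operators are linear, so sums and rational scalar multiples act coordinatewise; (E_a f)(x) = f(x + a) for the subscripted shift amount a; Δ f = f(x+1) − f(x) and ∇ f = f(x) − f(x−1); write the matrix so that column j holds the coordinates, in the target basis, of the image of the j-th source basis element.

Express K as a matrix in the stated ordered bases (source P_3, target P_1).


the matrix is [[0, 0, 2, -12]; [0, 0, 0, 6]] (rows listed top to bottom)

image of 1: 0
image of x: 0
image of x^2: 2
image of x^3: 6x - 12
each image's coordinates form column j of the matrix


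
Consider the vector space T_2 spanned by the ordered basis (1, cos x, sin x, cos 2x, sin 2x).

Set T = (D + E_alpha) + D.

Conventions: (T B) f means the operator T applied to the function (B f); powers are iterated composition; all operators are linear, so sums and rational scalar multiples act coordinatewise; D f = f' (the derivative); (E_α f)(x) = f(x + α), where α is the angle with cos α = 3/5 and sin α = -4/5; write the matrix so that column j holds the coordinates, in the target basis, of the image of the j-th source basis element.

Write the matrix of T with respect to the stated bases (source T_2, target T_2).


the matrix is [[1, 0, 0, 0, 0]; [0, 3/5, 6/5, 0, 0]; [0, -6/5, 3/5, 0, 0]; [0, 0, 0, -7/25, 76/25]; [0, 0, 0, -76/25, -7/25]] (rows listed top to bottom)

image of 1: 1
image of cos x: (3/5)cos x - (6/5)sin x
image of sin x: (6/5)cos x + (3/5)sin x
image of cos 2x: -(7/25)cos 2x - (76/25)sin 2x
image of sin 2x: (76/25)cos 2x - (7/25)sin 2x
each image's coordinates form column j of the matrix


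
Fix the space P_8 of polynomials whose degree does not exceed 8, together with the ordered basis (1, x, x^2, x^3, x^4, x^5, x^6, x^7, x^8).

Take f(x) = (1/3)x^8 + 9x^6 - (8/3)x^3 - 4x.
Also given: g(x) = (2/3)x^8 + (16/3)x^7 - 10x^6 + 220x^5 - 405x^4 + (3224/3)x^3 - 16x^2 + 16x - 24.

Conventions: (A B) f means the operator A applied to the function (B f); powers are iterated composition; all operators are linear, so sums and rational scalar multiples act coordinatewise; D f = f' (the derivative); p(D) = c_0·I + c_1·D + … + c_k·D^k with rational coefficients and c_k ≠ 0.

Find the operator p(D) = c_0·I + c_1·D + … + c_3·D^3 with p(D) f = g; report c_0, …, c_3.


D^0 f = (1/3)x^8 + 9x^6 - (8/3)x^3 - 4x
D^1 f = (8/3)x^7 + 54x^5 - 8x^2 - 4
D^2 f = (56/3)x^6 + 270x^4 - 16x
D^3 f = 112x^5 + 1080x^3 - 16
matching coefficients of g against c_0 f + c_1 Df + … from the top degree down determines the c_i
solution: c_0 = 2, c_1 = 2, c_2 = -3/2, c_3 = 1

p(D) = 2·I + 2·D − (3/2)·D^2 + D^3, i.e. c_0 = 2, c_1 = 2, c_2 = -3/2, c_3 = 1


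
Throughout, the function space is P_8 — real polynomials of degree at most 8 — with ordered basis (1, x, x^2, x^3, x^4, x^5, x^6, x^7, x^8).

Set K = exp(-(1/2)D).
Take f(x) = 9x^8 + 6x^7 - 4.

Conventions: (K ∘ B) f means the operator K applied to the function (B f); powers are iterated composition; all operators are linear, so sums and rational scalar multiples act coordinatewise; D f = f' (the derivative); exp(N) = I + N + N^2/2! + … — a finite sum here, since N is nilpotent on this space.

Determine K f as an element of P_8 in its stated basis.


order-1 term: -36x^7 - 21x^6
order-2 term: 63x^6 + (63/2)x^5
order-3 term: -63x^5 - (105/4)x^4
order-4 term: (315/8)x^4 + (105/8)x^3
order-5 term: -(63/4)x^3 - (63/16)x^2
order-6 term: (63/16)x^2 + (21/32)x
order-7 term: -(9/16)x - 3/64
order-8 term: 9/256
the series for exp(-(1/2)D) f terminates at order 8
exp(-(1/2)D) f = 9x^8 - 30x^7 + 42x^6 - (63/2)x^5 + (105/8)x^4 - (21/8)x^3 + (3/32)x - 1027/256

the result is g(x) = 9x^8 - 30x^7 + 42x^6 - (63/2)x^5 + (105/8)x^4 - (21/8)x^3 + (3/32)x - 1027/256


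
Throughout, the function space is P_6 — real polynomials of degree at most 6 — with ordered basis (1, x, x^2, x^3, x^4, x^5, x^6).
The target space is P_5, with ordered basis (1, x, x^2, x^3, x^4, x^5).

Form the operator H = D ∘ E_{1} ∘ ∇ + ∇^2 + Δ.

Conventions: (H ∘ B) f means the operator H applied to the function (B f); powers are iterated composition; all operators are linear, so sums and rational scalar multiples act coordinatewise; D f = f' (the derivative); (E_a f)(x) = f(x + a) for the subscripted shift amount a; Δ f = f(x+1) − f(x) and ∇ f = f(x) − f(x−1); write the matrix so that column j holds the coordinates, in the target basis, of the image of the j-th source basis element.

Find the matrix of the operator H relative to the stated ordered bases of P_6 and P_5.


the matrix is [[0, 1, 5, -2, 19, -24, 69]; [0, 0, 2, 15, -8, 95, -144]; [0, 0, 0, 3, 30, -20, 285]; [0, 0, 0, 0, 4, 50, -40]; [0, 0, 0, 0, 0, 5, 75]; [0, 0, 0, 0, 0, 0, 6]] (rows listed top to bottom)

image of 1: 0
image of x: 1
image of x^2: 2x + 5
image of x^3: 3x^2 + 15x - 2
image of x^4: 4x^3 + 30x^2 - 8x + 19
image of x^5: 5x^4 + 50x^3 - 20x^2 + 95x - 24
image of x^6: 6x^5 + 75x^4 - 40x^3 + 285x^2 - 144x + 69
each image's coordinates form column j of the matrix


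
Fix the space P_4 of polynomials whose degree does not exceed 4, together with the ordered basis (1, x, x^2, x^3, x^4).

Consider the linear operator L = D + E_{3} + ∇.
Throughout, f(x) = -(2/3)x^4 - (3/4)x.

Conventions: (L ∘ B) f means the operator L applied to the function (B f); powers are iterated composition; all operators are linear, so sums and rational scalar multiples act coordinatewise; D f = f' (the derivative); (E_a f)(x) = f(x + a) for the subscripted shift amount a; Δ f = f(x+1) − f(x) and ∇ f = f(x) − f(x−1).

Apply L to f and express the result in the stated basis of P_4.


g(x) = -(2/3)x^4 - (40/3)x^3 - 32x^2 - (905/12)x - 685/12

D f = -(8/3)x^3 - 3/4
E_{3} f = -(2/3)x^4 - 8x^3 - 36x^2 - (291/4)x - 225/4
∇ f = -(8/3)x^3 + 4x^2 - (8/3)x - 1/12
(D + E_{3} + ∇) f = -(2/3)x^4 - (40/3)x^3 - 32x^2 - (905/12)x - 685/12


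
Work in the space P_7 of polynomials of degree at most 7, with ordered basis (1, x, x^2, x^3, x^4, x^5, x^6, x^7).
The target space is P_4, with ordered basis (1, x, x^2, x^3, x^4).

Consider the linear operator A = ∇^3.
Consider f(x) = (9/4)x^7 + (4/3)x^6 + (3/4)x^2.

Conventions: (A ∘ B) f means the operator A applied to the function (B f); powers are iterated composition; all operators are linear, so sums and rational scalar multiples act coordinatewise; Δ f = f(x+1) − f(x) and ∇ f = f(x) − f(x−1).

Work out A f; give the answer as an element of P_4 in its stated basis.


∇ f = (63/4)x^6 - (157/4)x^5 + (235/4)x^4 - (625/12)x^3 + (109/4)x^2 - (25/4)x + 1/6
∇ ∇ f = (189/2)x^5 - (865/2)x^4 + (1885/2)x^3 - (2275/2)x^2 + (1473/2)x - 598/3
∇ ∇ ∇ f = (945/2)x^4 - 2675x^3 + (12735/2)x^2 - 7305x + 6687/2

the result is g(x) = (945/2)x^4 - 2675x^3 + (12735/2)x^2 - 7305x + 6687/2


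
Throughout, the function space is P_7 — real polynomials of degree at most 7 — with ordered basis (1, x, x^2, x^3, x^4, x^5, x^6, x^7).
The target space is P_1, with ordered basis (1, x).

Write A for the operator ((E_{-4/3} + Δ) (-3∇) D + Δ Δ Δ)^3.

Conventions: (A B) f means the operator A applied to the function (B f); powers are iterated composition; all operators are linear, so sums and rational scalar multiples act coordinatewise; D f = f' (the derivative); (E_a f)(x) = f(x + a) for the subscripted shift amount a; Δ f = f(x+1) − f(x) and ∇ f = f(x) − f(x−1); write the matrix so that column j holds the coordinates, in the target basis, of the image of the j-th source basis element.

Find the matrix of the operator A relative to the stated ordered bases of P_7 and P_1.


the matrix is [[0, 0, 0, 0, 0, 0, -19440, 476280]; [0, 0, 0, 0, 0, 0, 0, -136080]] (rows listed top to bottom)

image of 1: 0
image of x: 0
image of x^2: 0
image of x^3: 0
image of x^4: 0
image of x^5: 0
image of x^6: -19440
image of x^7: -136080x + 476280
each image's coordinates form column j of the matrix


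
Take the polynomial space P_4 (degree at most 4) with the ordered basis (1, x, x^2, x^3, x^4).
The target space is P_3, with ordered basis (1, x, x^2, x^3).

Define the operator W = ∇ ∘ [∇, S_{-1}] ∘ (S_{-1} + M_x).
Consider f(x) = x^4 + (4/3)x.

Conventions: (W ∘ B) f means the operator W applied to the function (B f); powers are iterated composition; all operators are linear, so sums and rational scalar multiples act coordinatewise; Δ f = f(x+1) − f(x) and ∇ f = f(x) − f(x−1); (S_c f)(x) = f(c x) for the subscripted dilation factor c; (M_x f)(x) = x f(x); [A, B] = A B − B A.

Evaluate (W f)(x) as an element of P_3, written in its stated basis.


the image equals g(x) = -40x^3 + 84x^2 - 104x + 154/3

S_{-1} f = x^4 - (4/3)x
M_x f = x^5 + (4/3)x^2
(S_{-1} + M_x) f = x^5 + x^4 + (4/3)x^2 - (4/3)x
S_{-1} (S_{-1} + M_x) f = -x^5 + x^4 + (4/3)x^2 + (4/3)x
∇ S_{-1} (S_{-1} + M_x) f = -5x^4 + 14x^3 - 16x^2 + (35/3)x - 2
∇ (S_{-1} + M_x) f = 5x^4 - 6x^3 + 4x^2 + (5/3)x - 8/3
S_{-1} ∇ (S_{-1} + M_x) f = 5x^4 + 6x^3 + 4x^2 - (5/3)x - 8/3
[∇, S_{-1}] (S_{-1} + M_x) f = -10x^4 + 8x^3 - 20x^2 + (40/3)x + 2/3
∇ [∇, S_{-1}] (S_{-1} + M_x) f = -40x^3 + 84x^2 - 104x + 154/3


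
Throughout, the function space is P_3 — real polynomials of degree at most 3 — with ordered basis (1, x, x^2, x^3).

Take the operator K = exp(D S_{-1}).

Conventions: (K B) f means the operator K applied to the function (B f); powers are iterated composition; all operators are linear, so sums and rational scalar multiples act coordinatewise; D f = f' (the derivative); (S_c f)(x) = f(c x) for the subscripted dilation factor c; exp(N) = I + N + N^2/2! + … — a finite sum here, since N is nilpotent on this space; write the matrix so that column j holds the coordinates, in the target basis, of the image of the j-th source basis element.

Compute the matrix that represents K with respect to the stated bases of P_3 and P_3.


image of 1: 1
image of x: x - 1
image of x^2: x^2 + 2x - 1
image of x^3: x^3 - 3x^2 - 3x + 1
each image's coordinates form column j of the matrix

the matrix is [[1, -1, -1, 1]; [0, 1, 2, -3]; [0, 0, 1, -3]; [0, 0, 0, 1]] (rows listed top to bottom)


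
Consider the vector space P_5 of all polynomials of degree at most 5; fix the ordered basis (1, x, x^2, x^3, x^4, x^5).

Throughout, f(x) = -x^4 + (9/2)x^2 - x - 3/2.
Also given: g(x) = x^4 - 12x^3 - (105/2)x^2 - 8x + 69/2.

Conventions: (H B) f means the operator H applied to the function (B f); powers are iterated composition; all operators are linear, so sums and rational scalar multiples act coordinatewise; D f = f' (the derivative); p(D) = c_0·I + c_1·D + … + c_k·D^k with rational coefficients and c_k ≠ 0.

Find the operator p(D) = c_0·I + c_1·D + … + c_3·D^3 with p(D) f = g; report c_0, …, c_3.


D^0 f = -x^4 + (9/2)x^2 - x - 3/2
D^1 f = -4x^3 + 9x - 1
D^2 f = -12x^2 + 9
D^3 f = -24x
matching coefficients of g against c_0 f + c_1 Df + … from the top degree down determines the c_i
solution: c_0 = -1, c_1 = 3, c_2 = 4, c_3 = 3/2

p(D) = -I + 3·D + 4·D^2 + (3/2)·D^3, i.e. c_0 = -1, c_1 = 3, c_2 = 4, c_3 = 3/2


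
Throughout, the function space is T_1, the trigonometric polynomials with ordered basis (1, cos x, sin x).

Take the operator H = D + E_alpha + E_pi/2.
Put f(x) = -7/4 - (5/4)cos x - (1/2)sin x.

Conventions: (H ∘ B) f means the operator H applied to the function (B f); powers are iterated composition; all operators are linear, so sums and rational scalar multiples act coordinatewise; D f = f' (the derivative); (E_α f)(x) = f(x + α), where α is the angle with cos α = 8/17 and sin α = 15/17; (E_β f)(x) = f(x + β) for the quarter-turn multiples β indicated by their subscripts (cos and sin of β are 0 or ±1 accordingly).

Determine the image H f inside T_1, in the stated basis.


the result is g(x) = -7/2 - (69/34)cos x + (229/68)sin x

D f = -(1/2)cos x + (5/4)sin x
E_alpha f = -7/4 - (35/34)cos x + (59/68)sin x
E_pi/2 f = -7/4 - (1/2)cos x + (5/4)sin x
(D + E_alpha + E_pi/2) f = -7/2 - (69/34)cos x + (229/68)sin x


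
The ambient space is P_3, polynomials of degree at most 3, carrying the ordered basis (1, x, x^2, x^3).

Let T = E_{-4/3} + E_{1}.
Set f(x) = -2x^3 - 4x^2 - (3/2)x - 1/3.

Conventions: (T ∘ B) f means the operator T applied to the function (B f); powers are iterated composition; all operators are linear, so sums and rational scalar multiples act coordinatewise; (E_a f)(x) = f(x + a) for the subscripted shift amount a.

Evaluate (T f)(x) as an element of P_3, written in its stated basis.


g(x) = -4x^3 - 6x^2 - 17x - 461/54

E_{-4/3} f = -2x^3 + 4x^2 - (3/2)x - 19/27
E_{1} f = -2x^3 - 10x^2 - (31/2)x - 47/6
(E_{-4/3} + E_{1}) f = -4x^3 - 6x^2 - 17x - 461/54


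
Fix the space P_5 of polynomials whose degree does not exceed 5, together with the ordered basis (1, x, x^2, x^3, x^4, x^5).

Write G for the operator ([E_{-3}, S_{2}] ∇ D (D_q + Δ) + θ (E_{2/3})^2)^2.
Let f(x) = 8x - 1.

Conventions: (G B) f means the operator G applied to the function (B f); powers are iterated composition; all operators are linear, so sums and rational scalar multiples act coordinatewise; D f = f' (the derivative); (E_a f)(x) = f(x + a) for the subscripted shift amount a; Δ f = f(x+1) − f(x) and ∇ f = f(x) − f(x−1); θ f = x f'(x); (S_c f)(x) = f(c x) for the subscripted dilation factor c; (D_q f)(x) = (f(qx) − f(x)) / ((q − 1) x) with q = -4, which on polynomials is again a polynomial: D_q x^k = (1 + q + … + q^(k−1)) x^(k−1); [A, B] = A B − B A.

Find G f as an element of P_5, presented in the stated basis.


D_q f = 8
Δ f = 8
(D_q + Δ) f = 16
D (D_q + Δ) f = 0
∇ D (D_q + Δ) f = 0
S_{2} (∇ D) (D_q + Δ) f = 0
E_{-3} S_{2} (∇ D) (D_q + Δ) f = 0
E_{-3} (∇ D) (D_q + Δ) f = 0
S_{2} E_{-3} (∇ D) (D_q + Δ) f = 0
[E_{-3}, S_{2}] (∇ D) (D_q + Δ) f = 0
E_{2/3} f = 8x + 13/3
E_{2/3} E_{2/3} f = 8x + 29/3
θ (E_{2/3})^2 f = 8x
([E_{-3}, S_{2}] ∇ D (D_q + Δ) + θ (E_{2/3})^2) f = 8x
D_q ([E_{-3}, S_{2}] ∇ D (D_q + Δ) + θ (E_{2/3})^2) f = 8
Δ ([E_{-3}, S_{2}] ∇ D (D_q + Δ) + θ (E_{2/3})^2) f = 8
(D_q + Δ) ([E_{-3}, S_{2}] ∇ D (D_q + Δ) + θ (E_{2/3})^2) f = 16
D (D_q + Δ) ([E_{-3}, S_{2}] ∇ D (D_q + Δ) + θ (E_{2/3})^2) f = 0
∇ D (D_q + Δ) ([E_{-3}, S_{2}] ∇ D (D_q + Δ) + θ (E_{2/3})^2) f = 0
S_{2} (∇ D) (D_q + Δ) ([E_{-3}, S_{2}] ∇ D (D_q + Δ) + θ (E_{2/3})^2) f = 0
E_{-3} S_{2} (∇ D) (D_q + Δ) ([E_{-3}, S_{2}] ∇ D (D_q + Δ) + θ (E_{2/3})^2) f = 0
E_{-3} (∇ D) (D_q + Δ) ([E_{-3}, S_{2}] ∇ D (D_q + Δ) + θ (E_{2/3})^2) f = 0
S_{2} E_{-3} (∇ D) (D_q + Δ) ([E_{-3}, S_{2}] ∇ D (D_q + Δ) + θ (E_{2/3})^2) f = 0
[E_{-3}, S_{2}] (∇ D) (D_q + Δ) ([E_{-3}, S_{2}] ∇ D (D_q + Δ) + θ (E_{2/3})^2) f = 0
E_{2/3} ([E_{-3}, S_{2}] ∇ D (D_q + Δ) + θ (E_{2/3})^2) f = 8x + 16/3
E_{2/3} E_{2/3} ([E_{-3}, S_{2}] ∇ D (D_q + Δ) + θ (E_{2/3})^2) f = 8x + 32/3
θ (E_{2/3})^2 ([E_{-3}, S_{2}] ∇ D (D_q + Δ) + θ (E_{2/3})^2) f = 8x
([E_{-3}, S_{2}] ∇ D (D_q + Δ) + θ (E_{2/3})^2) ([E_{-3}, S_{2}] ∇ D (D_q + Δ) + θ (E_{2/3})^2) f = 8x

g(x) = 8x
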